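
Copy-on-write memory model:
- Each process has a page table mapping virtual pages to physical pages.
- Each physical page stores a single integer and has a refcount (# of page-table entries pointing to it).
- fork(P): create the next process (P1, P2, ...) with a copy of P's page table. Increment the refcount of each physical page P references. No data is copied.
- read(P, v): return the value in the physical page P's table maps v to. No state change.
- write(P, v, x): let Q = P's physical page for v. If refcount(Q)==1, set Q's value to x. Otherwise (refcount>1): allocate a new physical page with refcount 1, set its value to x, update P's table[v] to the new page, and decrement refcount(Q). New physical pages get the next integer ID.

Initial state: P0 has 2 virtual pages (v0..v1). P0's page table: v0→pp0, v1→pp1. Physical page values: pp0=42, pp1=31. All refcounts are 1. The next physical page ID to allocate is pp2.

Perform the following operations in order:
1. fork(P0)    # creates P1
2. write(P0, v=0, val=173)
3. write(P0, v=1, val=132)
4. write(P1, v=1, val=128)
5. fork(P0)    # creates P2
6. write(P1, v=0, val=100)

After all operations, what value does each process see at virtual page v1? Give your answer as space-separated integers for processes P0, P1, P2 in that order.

Answer: 132 128 132

Derivation:
Op 1: fork(P0) -> P1. 2 ppages; refcounts: pp0:2 pp1:2
Op 2: write(P0, v0, 173). refcount(pp0)=2>1 -> COPY to pp2. 3 ppages; refcounts: pp0:1 pp1:2 pp2:1
Op 3: write(P0, v1, 132). refcount(pp1)=2>1 -> COPY to pp3. 4 ppages; refcounts: pp0:1 pp1:1 pp2:1 pp3:1
Op 4: write(P1, v1, 128). refcount(pp1)=1 -> write in place. 4 ppages; refcounts: pp0:1 pp1:1 pp2:1 pp3:1
Op 5: fork(P0) -> P2. 4 ppages; refcounts: pp0:1 pp1:1 pp2:2 pp3:2
Op 6: write(P1, v0, 100). refcount(pp0)=1 -> write in place. 4 ppages; refcounts: pp0:1 pp1:1 pp2:2 pp3:2
P0: v1 -> pp3 = 132
P1: v1 -> pp1 = 128
P2: v1 -> pp3 = 132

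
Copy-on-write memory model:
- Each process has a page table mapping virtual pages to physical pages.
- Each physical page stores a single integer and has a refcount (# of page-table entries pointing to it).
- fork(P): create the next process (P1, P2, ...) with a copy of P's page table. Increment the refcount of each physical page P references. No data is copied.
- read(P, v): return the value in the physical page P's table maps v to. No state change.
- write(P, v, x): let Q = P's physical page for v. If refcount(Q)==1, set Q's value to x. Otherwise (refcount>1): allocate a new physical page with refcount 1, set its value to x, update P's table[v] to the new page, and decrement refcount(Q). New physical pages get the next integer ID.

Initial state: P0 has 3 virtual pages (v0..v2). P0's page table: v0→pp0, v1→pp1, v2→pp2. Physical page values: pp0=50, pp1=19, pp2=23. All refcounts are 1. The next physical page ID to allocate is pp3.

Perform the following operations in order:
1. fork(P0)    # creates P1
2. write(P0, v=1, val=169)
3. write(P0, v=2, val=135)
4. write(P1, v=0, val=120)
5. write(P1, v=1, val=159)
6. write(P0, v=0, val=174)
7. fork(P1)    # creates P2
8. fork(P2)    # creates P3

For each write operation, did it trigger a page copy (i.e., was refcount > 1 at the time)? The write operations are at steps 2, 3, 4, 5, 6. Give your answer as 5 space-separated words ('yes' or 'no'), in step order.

Op 1: fork(P0) -> P1. 3 ppages; refcounts: pp0:2 pp1:2 pp2:2
Op 2: write(P0, v1, 169). refcount(pp1)=2>1 -> COPY to pp3. 4 ppages; refcounts: pp0:2 pp1:1 pp2:2 pp3:1
Op 3: write(P0, v2, 135). refcount(pp2)=2>1 -> COPY to pp4. 5 ppages; refcounts: pp0:2 pp1:1 pp2:1 pp3:1 pp4:1
Op 4: write(P1, v0, 120). refcount(pp0)=2>1 -> COPY to pp5. 6 ppages; refcounts: pp0:1 pp1:1 pp2:1 pp3:1 pp4:1 pp5:1
Op 5: write(P1, v1, 159). refcount(pp1)=1 -> write in place. 6 ppages; refcounts: pp0:1 pp1:1 pp2:1 pp3:1 pp4:1 pp5:1
Op 6: write(P0, v0, 174). refcount(pp0)=1 -> write in place. 6 ppages; refcounts: pp0:1 pp1:1 pp2:1 pp3:1 pp4:1 pp5:1
Op 7: fork(P1) -> P2. 6 ppages; refcounts: pp0:1 pp1:2 pp2:2 pp3:1 pp4:1 pp5:2
Op 8: fork(P2) -> P3. 6 ppages; refcounts: pp0:1 pp1:3 pp2:3 pp3:1 pp4:1 pp5:3

yes yes yes no no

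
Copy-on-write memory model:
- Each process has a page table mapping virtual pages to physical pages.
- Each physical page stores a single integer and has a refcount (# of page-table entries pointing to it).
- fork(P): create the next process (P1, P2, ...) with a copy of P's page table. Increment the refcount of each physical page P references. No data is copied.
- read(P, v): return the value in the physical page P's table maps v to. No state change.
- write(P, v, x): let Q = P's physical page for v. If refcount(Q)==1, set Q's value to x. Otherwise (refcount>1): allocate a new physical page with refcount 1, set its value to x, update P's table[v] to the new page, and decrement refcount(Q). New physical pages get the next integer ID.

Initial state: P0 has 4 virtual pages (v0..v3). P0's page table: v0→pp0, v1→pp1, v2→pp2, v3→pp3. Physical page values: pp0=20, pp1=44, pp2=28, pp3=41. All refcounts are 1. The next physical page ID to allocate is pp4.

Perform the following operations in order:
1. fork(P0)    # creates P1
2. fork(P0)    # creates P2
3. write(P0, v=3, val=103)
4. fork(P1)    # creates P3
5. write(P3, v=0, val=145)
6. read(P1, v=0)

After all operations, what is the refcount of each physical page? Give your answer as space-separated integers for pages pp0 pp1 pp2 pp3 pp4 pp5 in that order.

Answer: 3 4 4 3 1 1

Derivation:
Op 1: fork(P0) -> P1. 4 ppages; refcounts: pp0:2 pp1:2 pp2:2 pp3:2
Op 2: fork(P0) -> P2. 4 ppages; refcounts: pp0:3 pp1:3 pp2:3 pp3:3
Op 3: write(P0, v3, 103). refcount(pp3)=3>1 -> COPY to pp4. 5 ppages; refcounts: pp0:3 pp1:3 pp2:3 pp3:2 pp4:1
Op 4: fork(P1) -> P3. 5 ppages; refcounts: pp0:4 pp1:4 pp2:4 pp3:3 pp4:1
Op 5: write(P3, v0, 145). refcount(pp0)=4>1 -> COPY to pp5. 6 ppages; refcounts: pp0:3 pp1:4 pp2:4 pp3:3 pp4:1 pp5:1
Op 6: read(P1, v0) -> 20. No state change.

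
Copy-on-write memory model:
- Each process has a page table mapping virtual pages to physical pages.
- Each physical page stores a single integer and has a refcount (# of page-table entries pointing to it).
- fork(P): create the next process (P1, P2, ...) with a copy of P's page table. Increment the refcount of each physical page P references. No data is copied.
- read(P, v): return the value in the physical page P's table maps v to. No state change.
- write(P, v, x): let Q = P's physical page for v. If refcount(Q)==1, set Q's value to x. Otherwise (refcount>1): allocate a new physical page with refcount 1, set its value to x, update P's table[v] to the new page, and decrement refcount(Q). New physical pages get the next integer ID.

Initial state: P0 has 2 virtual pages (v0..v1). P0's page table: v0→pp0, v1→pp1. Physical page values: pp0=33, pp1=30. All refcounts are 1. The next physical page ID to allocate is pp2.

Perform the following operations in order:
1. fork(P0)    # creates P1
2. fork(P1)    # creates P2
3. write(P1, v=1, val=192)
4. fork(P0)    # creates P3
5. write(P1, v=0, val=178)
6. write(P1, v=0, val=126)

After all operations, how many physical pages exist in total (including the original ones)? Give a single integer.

Answer: 4

Derivation:
Op 1: fork(P0) -> P1. 2 ppages; refcounts: pp0:2 pp1:2
Op 2: fork(P1) -> P2. 2 ppages; refcounts: pp0:3 pp1:3
Op 3: write(P1, v1, 192). refcount(pp1)=3>1 -> COPY to pp2. 3 ppages; refcounts: pp0:3 pp1:2 pp2:1
Op 4: fork(P0) -> P3. 3 ppages; refcounts: pp0:4 pp1:3 pp2:1
Op 5: write(P1, v0, 178). refcount(pp0)=4>1 -> COPY to pp3. 4 ppages; refcounts: pp0:3 pp1:3 pp2:1 pp3:1
Op 6: write(P1, v0, 126). refcount(pp3)=1 -> write in place. 4 ppages; refcounts: pp0:3 pp1:3 pp2:1 pp3:1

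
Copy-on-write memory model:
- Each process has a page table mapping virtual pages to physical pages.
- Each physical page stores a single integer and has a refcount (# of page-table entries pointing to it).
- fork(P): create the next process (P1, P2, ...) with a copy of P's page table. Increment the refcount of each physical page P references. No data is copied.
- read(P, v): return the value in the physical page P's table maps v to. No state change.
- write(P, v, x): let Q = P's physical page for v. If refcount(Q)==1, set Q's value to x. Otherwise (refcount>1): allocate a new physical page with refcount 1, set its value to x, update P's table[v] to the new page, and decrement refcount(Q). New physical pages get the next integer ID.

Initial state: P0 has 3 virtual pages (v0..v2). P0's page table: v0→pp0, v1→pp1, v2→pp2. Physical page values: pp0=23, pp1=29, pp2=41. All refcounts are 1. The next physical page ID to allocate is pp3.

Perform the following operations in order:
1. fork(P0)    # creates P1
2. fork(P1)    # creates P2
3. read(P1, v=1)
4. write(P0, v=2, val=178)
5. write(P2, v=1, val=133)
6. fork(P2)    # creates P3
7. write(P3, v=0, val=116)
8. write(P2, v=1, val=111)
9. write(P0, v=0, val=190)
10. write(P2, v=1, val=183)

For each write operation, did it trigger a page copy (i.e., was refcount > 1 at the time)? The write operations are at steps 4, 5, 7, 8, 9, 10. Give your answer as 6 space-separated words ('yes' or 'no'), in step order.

Op 1: fork(P0) -> P1. 3 ppages; refcounts: pp0:2 pp1:2 pp2:2
Op 2: fork(P1) -> P2. 3 ppages; refcounts: pp0:3 pp1:3 pp2:3
Op 3: read(P1, v1) -> 29. No state change.
Op 4: write(P0, v2, 178). refcount(pp2)=3>1 -> COPY to pp3. 4 ppages; refcounts: pp0:3 pp1:3 pp2:2 pp3:1
Op 5: write(P2, v1, 133). refcount(pp1)=3>1 -> COPY to pp4. 5 ppages; refcounts: pp0:3 pp1:2 pp2:2 pp3:1 pp4:1
Op 6: fork(P2) -> P3. 5 ppages; refcounts: pp0:4 pp1:2 pp2:3 pp3:1 pp4:2
Op 7: write(P3, v0, 116). refcount(pp0)=4>1 -> COPY to pp5. 6 ppages; refcounts: pp0:3 pp1:2 pp2:3 pp3:1 pp4:2 pp5:1
Op 8: write(P2, v1, 111). refcount(pp4)=2>1 -> COPY to pp6. 7 ppages; refcounts: pp0:3 pp1:2 pp2:3 pp3:1 pp4:1 pp5:1 pp6:1
Op 9: write(P0, v0, 190). refcount(pp0)=3>1 -> COPY to pp7. 8 ppages; refcounts: pp0:2 pp1:2 pp2:3 pp3:1 pp4:1 pp5:1 pp6:1 pp7:1
Op 10: write(P2, v1, 183). refcount(pp6)=1 -> write in place. 8 ppages; refcounts: pp0:2 pp1:2 pp2:3 pp3:1 pp4:1 pp5:1 pp6:1 pp7:1

yes yes yes yes yes no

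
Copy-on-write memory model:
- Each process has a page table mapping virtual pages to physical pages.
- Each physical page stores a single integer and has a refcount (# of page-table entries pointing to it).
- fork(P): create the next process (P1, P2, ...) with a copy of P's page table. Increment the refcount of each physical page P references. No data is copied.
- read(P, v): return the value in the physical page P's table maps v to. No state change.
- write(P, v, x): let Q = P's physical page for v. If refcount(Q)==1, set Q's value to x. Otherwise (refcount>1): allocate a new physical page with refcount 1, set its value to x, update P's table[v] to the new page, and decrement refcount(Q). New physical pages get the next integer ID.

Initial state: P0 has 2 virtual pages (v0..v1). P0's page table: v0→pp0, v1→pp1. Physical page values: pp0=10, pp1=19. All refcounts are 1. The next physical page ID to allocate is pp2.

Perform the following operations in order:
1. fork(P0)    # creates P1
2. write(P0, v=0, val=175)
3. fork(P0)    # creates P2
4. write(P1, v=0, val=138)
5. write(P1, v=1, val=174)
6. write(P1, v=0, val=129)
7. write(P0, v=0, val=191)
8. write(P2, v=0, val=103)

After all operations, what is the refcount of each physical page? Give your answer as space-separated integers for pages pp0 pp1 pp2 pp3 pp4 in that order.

Op 1: fork(P0) -> P1. 2 ppages; refcounts: pp0:2 pp1:2
Op 2: write(P0, v0, 175). refcount(pp0)=2>1 -> COPY to pp2. 3 ppages; refcounts: pp0:1 pp1:2 pp2:1
Op 3: fork(P0) -> P2. 3 ppages; refcounts: pp0:1 pp1:3 pp2:2
Op 4: write(P1, v0, 138). refcount(pp0)=1 -> write in place. 3 ppages; refcounts: pp0:1 pp1:3 pp2:2
Op 5: write(P1, v1, 174). refcount(pp1)=3>1 -> COPY to pp3. 4 ppages; refcounts: pp0:1 pp1:2 pp2:2 pp3:1
Op 6: write(P1, v0, 129). refcount(pp0)=1 -> write in place. 4 ppages; refcounts: pp0:1 pp1:2 pp2:2 pp3:1
Op 7: write(P0, v0, 191). refcount(pp2)=2>1 -> COPY to pp4. 5 ppages; refcounts: pp0:1 pp1:2 pp2:1 pp3:1 pp4:1
Op 8: write(P2, v0, 103). refcount(pp2)=1 -> write in place. 5 ppages; refcounts: pp0:1 pp1:2 pp2:1 pp3:1 pp4:1

Answer: 1 2 1 1 1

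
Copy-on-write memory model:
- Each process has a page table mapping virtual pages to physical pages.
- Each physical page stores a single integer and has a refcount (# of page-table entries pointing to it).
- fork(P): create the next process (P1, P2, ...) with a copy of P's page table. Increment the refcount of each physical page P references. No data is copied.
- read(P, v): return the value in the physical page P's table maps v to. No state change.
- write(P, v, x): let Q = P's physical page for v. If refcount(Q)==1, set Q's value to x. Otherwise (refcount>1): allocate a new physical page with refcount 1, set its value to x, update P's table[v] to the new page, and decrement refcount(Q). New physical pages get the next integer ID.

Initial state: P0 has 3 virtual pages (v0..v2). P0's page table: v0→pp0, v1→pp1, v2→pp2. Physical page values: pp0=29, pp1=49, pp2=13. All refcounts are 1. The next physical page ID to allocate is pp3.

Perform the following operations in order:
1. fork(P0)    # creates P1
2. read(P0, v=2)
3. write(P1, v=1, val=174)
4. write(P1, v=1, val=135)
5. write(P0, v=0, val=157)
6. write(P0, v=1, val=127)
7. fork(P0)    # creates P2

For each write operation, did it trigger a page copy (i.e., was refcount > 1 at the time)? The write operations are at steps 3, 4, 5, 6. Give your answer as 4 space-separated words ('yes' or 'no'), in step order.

Op 1: fork(P0) -> P1. 3 ppages; refcounts: pp0:2 pp1:2 pp2:2
Op 2: read(P0, v2) -> 13. No state change.
Op 3: write(P1, v1, 174). refcount(pp1)=2>1 -> COPY to pp3. 4 ppages; refcounts: pp0:2 pp1:1 pp2:2 pp3:1
Op 4: write(P1, v1, 135). refcount(pp3)=1 -> write in place. 4 ppages; refcounts: pp0:2 pp1:1 pp2:2 pp3:1
Op 5: write(P0, v0, 157). refcount(pp0)=2>1 -> COPY to pp4. 5 ppages; refcounts: pp0:1 pp1:1 pp2:2 pp3:1 pp4:1
Op 6: write(P0, v1, 127). refcount(pp1)=1 -> write in place. 5 ppages; refcounts: pp0:1 pp1:1 pp2:2 pp3:1 pp4:1
Op 7: fork(P0) -> P2. 5 ppages; refcounts: pp0:1 pp1:2 pp2:3 pp3:1 pp4:2

yes no yes no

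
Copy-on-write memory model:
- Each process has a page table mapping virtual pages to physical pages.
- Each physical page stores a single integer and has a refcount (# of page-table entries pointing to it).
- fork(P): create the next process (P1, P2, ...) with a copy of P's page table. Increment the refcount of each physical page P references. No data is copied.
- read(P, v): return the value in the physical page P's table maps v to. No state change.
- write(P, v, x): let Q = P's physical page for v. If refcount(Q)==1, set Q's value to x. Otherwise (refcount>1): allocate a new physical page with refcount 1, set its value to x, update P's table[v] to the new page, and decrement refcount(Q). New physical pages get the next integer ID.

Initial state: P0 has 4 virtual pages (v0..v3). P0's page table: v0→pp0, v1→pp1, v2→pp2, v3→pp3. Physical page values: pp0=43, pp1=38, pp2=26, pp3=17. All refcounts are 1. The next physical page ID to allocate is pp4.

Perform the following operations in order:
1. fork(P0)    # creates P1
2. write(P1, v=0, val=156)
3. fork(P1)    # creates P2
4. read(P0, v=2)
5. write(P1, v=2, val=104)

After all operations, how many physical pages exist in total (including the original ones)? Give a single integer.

Answer: 6

Derivation:
Op 1: fork(P0) -> P1. 4 ppages; refcounts: pp0:2 pp1:2 pp2:2 pp3:2
Op 2: write(P1, v0, 156). refcount(pp0)=2>1 -> COPY to pp4. 5 ppages; refcounts: pp0:1 pp1:2 pp2:2 pp3:2 pp4:1
Op 3: fork(P1) -> P2. 5 ppages; refcounts: pp0:1 pp1:3 pp2:3 pp3:3 pp4:2
Op 4: read(P0, v2) -> 26. No state change.
Op 5: write(P1, v2, 104). refcount(pp2)=3>1 -> COPY to pp5. 6 ppages; refcounts: pp0:1 pp1:3 pp2:2 pp3:3 pp4:2 pp5:1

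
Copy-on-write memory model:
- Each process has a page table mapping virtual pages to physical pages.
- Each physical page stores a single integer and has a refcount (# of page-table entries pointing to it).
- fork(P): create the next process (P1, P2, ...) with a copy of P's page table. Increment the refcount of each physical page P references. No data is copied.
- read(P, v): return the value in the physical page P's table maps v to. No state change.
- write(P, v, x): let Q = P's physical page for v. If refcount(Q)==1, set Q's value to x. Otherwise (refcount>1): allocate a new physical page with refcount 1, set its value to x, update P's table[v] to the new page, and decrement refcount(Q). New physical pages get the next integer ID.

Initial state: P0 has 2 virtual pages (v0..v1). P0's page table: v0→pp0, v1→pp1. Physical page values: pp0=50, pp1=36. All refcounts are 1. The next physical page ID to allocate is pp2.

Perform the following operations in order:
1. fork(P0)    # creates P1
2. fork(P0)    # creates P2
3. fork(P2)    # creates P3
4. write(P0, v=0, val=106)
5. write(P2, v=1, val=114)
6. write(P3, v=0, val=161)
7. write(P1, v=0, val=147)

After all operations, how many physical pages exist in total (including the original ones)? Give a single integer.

Answer: 6

Derivation:
Op 1: fork(P0) -> P1. 2 ppages; refcounts: pp0:2 pp1:2
Op 2: fork(P0) -> P2. 2 ppages; refcounts: pp0:3 pp1:3
Op 3: fork(P2) -> P3. 2 ppages; refcounts: pp0:4 pp1:4
Op 4: write(P0, v0, 106). refcount(pp0)=4>1 -> COPY to pp2. 3 ppages; refcounts: pp0:3 pp1:4 pp2:1
Op 5: write(P2, v1, 114). refcount(pp1)=4>1 -> COPY to pp3. 4 ppages; refcounts: pp0:3 pp1:3 pp2:1 pp3:1
Op 6: write(P3, v0, 161). refcount(pp0)=3>1 -> COPY to pp4. 5 ppages; refcounts: pp0:2 pp1:3 pp2:1 pp3:1 pp4:1
Op 7: write(P1, v0, 147). refcount(pp0)=2>1 -> COPY to pp5. 6 ppages; refcounts: pp0:1 pp1:3 pp2:1 pp3:1 pp4:1 pp5:1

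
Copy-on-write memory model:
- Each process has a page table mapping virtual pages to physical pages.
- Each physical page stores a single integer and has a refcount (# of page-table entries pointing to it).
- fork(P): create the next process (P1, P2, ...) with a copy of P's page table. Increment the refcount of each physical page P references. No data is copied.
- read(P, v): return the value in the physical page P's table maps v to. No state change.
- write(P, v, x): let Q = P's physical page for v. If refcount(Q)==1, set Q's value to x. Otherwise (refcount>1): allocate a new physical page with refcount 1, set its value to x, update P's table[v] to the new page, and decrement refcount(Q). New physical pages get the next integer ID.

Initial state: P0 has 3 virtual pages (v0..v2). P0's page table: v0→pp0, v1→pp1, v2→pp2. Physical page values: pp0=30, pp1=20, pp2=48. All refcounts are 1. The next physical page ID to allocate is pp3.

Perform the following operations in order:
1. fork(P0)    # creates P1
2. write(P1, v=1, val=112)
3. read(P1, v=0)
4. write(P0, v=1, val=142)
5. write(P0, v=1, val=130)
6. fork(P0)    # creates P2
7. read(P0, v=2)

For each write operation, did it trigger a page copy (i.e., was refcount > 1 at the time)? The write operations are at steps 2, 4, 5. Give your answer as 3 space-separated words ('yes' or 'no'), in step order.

Op 1: fork(P0) -> P1. 3 ppages; refcounts: pp0:2 pp1:2 pp2:2
Op 2: write(P1, v1, 112). refcount(pp1)=2>1 -> COPY to pp3. 4 ppages; refcounts: pp0:2 pp1:1 pp2:2 pp3:1
Op 3: read(P1, v0) -> 30. No state change.
Op 4: write(P0, v1, 142). refcount(pp1)=1 -> write in place. 4 ppages; refcounts: pp0:2 pp1:1 pp2:2 pp3:1
Op 5: write(P0, v1, 130). refcount(pp1)=1 -> write in place. 4 ppages; refcounts: pp0:2 pp1:1 pp2:2 pp3:1
Op 6: fork(P0) -> P2. 4 ppages; refcounts: pp0:3 pp1:2 pp2:3 pp3:1
Op 7: read(P0, v2) -> 48. No state change.

yes no no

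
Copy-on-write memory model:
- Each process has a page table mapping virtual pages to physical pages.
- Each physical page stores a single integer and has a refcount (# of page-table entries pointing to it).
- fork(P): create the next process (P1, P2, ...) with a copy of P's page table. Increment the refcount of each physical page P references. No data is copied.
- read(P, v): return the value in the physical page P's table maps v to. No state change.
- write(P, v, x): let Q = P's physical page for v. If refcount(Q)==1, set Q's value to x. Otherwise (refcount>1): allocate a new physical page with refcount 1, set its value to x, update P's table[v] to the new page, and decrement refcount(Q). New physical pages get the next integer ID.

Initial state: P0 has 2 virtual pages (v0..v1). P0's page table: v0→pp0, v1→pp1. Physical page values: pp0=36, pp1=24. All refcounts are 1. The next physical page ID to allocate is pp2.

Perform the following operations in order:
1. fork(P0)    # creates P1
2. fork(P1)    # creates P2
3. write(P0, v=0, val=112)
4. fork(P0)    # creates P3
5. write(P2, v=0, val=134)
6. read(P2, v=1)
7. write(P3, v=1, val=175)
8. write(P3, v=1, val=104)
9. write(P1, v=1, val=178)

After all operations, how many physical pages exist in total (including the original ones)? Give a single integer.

Answer: 6

Derivation:
Op 1: fork(P0) -> P1. 2 ppages; refcounts: pp0:2 pp1:2
Op 2: fork(P1) -> P2. 2 ppages; refcounts: pp0:3 pp1:3
Op 3: write(P0, v0, 112). refcount(pp0)=3>1 -> COPY to pp2. 3 ppages; refcounts: pp0:2 pp1:3 pp2:1
Op 4: fork(P0) -> P3. 3 ppages; refcounts: pp0:2 pp1:4 pp2:2
Op 5: write(P2, v0, 134). refcount(pp0)=2>1 -> COPY to pp3. 4 ppages; refcounts: pp0:1 pp1:4 pp2:2 pp3:1
Op 6: read(P2, v1) -> 24. No state change.
Op 7: write(P3, v1, 175). refcount(pp1)=4>1 -> COPY to pp4. 5 ppages; refcounts: pp0:1 pp1:3 pp2:2 pp3:1 pp4:1
Op 8: write(P3, v1, 104). refcount(pp4)=1 -> write in place. 5 ppages; refcounts: pp0:1 pp1:3 pp2:2 pp3:1 pp4:1
Op 9: write(P1, v1, 178). refcount(pp1)=3>1 -> COPY to pp5. 6 ppages; refcounts: pp0:1 pp1:2 pp2:2 pp3:1 pp4:1 pp5:1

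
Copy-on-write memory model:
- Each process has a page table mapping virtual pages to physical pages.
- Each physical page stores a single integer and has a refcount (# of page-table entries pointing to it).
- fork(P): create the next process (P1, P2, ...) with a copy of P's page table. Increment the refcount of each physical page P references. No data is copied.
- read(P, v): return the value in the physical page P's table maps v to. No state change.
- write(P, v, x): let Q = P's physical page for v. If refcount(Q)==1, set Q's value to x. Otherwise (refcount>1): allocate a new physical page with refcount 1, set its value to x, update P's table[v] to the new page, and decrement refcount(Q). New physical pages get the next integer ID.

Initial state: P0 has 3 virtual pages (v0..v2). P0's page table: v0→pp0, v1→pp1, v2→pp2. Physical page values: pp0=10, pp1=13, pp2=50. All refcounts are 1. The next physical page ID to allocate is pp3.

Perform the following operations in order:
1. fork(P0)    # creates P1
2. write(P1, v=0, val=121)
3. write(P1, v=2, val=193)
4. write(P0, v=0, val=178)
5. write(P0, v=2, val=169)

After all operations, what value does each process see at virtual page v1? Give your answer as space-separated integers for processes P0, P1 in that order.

Answer: 13 13

Derivation:
Op 1: fork(P0) -> P1. 3 ppages; refcounts: pp0:2 pp1:2 pp2:2
Op 2: write(P1, v0, 121). refcount(pp0)=2>1 -> COPY to pp3. 4 ppages; refcounts: pp0:1 pp1:2 pp2:2 pp3:1
Op 3: write(P1, v2, 193). refcount(pp2)=2>1 -> COPY to pp4. 5 ppages; refcounts: pp0:1 pp1:2 pp2:1 pp3:1 pp4:1
Op 4: write(P0, v0, 178). refcount(pp0)=1 -> write in place. 5 ppages; refcounts: pp0:1 pp1:2 pp2:1 pp3:1 pp4:1
Op 5: write(P0, v2, 169). refcount(pp2)=1 -> write in place. 5 ppages; refcounts: pp0:1 pp1:2 pp2:1 pp3:1 pp4:1
P0: v1 -> pp1 = 13
P1: v1 -> pp1 = 13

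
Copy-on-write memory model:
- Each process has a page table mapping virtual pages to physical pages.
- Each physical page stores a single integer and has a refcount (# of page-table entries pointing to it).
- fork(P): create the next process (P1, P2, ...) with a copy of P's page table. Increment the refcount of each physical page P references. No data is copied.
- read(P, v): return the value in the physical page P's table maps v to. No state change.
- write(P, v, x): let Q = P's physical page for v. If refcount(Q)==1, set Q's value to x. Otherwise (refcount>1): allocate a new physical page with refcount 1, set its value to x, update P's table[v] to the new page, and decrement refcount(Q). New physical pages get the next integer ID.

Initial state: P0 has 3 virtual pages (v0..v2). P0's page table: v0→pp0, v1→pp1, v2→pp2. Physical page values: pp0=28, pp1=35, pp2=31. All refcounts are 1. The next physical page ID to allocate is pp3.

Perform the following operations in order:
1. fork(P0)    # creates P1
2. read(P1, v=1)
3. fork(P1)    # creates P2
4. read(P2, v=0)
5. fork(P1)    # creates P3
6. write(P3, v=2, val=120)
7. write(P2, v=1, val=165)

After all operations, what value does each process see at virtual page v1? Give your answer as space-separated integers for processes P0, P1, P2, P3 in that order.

Answer: 35 35 165 35

Derivation:
Op 1: fork(P0) -> P1. 3 ppages; refcounts: pp0:2 pp1:2 pp2:2
Op 2: read(P1, v1) -> 35. No state change.
Op 3: fork(P1) -> P2. 3 ppages; refcounts: pp0:3 pp1:3 pp2:3
Op 4: read(P2, v0) -> 28. No state change.
Op 5: fork(P1) -> P3. 3 ppages; refcounts: pp0:4 pp1:4 pp2:4
Op 6: write(P3, v2, 120). refcount(pp2)=4>1 -> COPY to pp3. 4 ppages; refcounts: pp0:4 pp1:4 pp2:3 pp3:1
Op 7: write(P2, v1, 165). refcount(pp1)=4>1 -> COPY to pp4. 5 ppages; refcounts: pp0:4 pp1:3 pp2:3 pp3:1 pp4:1
P0: v1 -> pp1 = 35
P1: v1 -> pp1 = 35
P2: v1 -> pp4 = 165
P3: v1 -> pp1 = 35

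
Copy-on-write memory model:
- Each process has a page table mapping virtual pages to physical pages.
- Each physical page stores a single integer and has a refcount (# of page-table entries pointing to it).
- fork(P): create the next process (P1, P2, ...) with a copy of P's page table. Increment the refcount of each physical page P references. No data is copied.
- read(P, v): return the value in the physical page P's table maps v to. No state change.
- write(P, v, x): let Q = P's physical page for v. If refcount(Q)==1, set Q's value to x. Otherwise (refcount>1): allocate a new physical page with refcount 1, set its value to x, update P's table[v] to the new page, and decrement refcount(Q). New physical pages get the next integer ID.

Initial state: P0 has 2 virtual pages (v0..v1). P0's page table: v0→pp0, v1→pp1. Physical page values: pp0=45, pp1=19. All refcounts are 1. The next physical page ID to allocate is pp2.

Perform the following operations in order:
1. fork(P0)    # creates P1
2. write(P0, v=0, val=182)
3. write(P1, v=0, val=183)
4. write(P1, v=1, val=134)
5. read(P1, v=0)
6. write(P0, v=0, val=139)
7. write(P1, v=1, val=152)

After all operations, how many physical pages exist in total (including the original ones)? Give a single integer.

Op 1: fork(P0) -> P1. 2 ppages; refcounts: pp0:2 pp1:2
Op 2: write(P0, v0, 182). refcount(pp0)=2>1 -> COPY to pp2. 3 ppages; refcounts: pp0:1 pp1:2 pp2:1
Op 3: write(P1, v0, 183). refcount(pp0)=1 -> write in place. 3 ppages; refcounts: pp0:1 pp1:2 pp2:1
Op 4: write(P1, v1, 134). refcount(pp1)=2>1 -> COPY to pp3. 4 ppages; refcounts: pp0:1 pp1:1 pp2:1 pp3:1
Op 5: read(P1, v0) -> 183. No state change.
Op 6: write(P0, v0, 139). refcount(pp2)=1 -> write in place. 4 ppages; refcounts: pp0:1 pp1:1 pp2:1 pp3:1
Op 7: write(P1, v1, 152). refcount(pp3)=1 -> write in place. 4 ppages; refcounts: pp0:1 pp1:1 pp2:1 pp3:1

Answer: 4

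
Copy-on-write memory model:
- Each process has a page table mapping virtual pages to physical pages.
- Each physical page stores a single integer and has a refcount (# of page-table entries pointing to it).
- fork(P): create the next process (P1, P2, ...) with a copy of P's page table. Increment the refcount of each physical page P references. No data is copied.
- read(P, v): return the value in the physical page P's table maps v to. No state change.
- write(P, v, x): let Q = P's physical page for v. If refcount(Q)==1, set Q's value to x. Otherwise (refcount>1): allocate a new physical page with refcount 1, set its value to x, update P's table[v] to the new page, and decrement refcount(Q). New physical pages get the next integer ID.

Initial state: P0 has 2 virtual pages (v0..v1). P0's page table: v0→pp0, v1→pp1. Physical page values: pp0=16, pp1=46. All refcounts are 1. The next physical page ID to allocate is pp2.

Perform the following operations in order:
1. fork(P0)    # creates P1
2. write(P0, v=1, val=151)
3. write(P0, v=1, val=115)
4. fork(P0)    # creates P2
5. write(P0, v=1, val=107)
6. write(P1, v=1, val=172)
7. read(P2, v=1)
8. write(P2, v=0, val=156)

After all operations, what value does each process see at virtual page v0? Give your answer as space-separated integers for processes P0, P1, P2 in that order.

Op 1: fork(P0) -> P1. 2 ppages; refcounts: pp0:2 pp1:2
Op 2: write(P0, v1, 151). refcount(pp1)=2>1 -> COPY to pp2. 3 ppages; refcounts: pp0:2 pp1:1 pp2:1
Op 3: write(P0, v1, 115). refcount(pp2)=1 -> write in place. 3 ppages; refcounts: pp0:2 pp1:1 pp2:1
Op 4: fork(P0) -> P2. 3 ppages; refcounts: pp0:3 pp1:1 pp2:2
Op 5: write(P0, v1, 107). refcount(pp2)=2>1 -> COPY to pp3. 4 ppages; refcounts: pp0:3 pp1:1 pp2:1 pp3:1
Op 6: write(P1, v1, 172). refcount(pp1)=1 -> write in place. 4 ppages; refcounts: pp0:3 pp1:1 pp2:1 pp3:1
Op 7: read(P2, v1) -> 115. No state change.
Op 8: write(P2, v0, 156). refcount(pp0)=3>1 -> COPY to pp4. 5 ppages; refcounts: pp0:2 pp1:1 pp2:1 pp3:1 pp4:1
P0: v0 -> pp0 = 16
P1: v0 -> pp0 = 16
P2: v0 -> pp4 = 156

Answer: 16 16 156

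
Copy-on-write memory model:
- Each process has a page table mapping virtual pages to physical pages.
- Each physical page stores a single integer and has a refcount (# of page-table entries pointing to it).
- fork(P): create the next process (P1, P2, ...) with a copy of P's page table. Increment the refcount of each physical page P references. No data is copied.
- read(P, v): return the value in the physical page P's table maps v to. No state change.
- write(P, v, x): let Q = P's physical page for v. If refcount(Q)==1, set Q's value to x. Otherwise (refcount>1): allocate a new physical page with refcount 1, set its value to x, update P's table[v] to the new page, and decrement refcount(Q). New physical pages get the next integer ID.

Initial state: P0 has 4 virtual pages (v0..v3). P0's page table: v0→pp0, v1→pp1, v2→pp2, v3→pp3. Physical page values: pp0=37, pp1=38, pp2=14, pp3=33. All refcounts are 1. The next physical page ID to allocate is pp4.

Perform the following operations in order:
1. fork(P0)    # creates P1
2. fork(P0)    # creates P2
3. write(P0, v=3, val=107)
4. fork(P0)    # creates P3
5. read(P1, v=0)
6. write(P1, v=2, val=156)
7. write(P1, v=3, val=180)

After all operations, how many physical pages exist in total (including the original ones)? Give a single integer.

Op 1: fork(P0) -> P1. 4 ppages; refcounts: pp0:2 pp1:2 pp2:2 pp3:2
Op 2: fork(P0) -> P2. 4 ppages; refcounts: pp0:3 pp1:3 pp2:3 pp3:3
Op 3: write(P0, v3, 107). refcount(pp3)=3>1 -> COPY to pp4. 5 ppages; refcounts: pp0:3 pp1:3 pp2:3 pp3:2 pp4:1
Op 4: fork(P0) -> P3. 5 ppages; refcounts: pp0:4 pp1:4 pp2:4 pp3:2 pp4:2
Op 5: read(P1, v0) -> 37. No state change.
Op 6: write(P1, v2, 156). refcount(pp2)=4>1 -> COPY to pp5. 6 ppages; refcounts: pp0:4 pp1:4 pp2:3 pp3:2 pp4:2 pp5:1
Op 7: write(P1, v3, 180). refcount(pp3)=2>1 -> COPY to pp6. 7 ppages; refcounts: pp0:4 pp1:4 pp2:3 pp3:1 pp4:2 pp5:1 pp6:1

Answer: 7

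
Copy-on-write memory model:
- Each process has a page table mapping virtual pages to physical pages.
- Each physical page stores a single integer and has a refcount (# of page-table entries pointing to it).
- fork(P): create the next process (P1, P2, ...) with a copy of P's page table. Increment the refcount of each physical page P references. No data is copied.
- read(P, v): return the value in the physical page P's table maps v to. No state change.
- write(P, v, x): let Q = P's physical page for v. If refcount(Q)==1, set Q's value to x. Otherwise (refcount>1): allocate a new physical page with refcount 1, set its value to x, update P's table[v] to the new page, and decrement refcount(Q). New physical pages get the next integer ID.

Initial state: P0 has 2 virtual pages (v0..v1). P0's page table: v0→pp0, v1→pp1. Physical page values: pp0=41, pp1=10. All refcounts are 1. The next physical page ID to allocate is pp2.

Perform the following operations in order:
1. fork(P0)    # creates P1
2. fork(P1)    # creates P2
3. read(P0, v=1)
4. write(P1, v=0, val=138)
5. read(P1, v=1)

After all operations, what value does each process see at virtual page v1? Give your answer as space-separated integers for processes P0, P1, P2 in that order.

Answer: 10 10 10

Derivation:
Op 1: fork(P0) -> P1. 2 ppages; refcounts: pp0:2 pp1:2
Op 2: fork(P1) -> P2. 2 ppages; refcounts: pp0:3 pp1:3
Op 3: read(P0, v1) -> 10. No state change.
Op 4: write(P1, v0, 138). refcount(pp0)=3>1 -> COPY to pp2. 3 ppages; refcounts: pp0:2 pp1:3 pp2:1
Op 5: read(P1, v1) -> 10. No state change.
P0: v1 -> pp1 = 10
P1: v1 -> pp1 = 10
P2: v1 -> pp1 = 10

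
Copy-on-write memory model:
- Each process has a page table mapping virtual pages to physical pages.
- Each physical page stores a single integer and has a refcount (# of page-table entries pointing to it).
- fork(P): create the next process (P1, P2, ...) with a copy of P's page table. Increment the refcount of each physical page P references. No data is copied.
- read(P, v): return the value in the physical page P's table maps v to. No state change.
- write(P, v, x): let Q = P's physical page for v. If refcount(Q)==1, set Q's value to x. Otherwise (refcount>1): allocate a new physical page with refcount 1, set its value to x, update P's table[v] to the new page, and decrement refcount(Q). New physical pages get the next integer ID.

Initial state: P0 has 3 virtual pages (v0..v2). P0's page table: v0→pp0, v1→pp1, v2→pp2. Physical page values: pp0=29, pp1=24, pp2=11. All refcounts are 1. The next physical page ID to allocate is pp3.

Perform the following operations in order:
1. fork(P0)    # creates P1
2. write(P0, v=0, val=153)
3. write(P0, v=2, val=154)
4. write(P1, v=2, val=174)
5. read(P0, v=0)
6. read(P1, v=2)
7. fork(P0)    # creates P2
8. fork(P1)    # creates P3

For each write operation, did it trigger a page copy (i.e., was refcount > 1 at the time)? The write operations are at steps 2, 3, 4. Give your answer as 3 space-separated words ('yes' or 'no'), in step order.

Op 1: fork(P0) -> P1. 3 ppages; refcounts: pp0:2 pp1:2 pp2:2
Op 2: write(P0, v0, 153). refcount(pp0)=2>1 -> COPY to pp3. 4 ppages; refcounts: pp0:1 pp1:2 pp2:2 pp3:1
Op 3: write(P0, v2, 154). refcount(pp2)=2>1 -> COPY to pp4. 5 ppages; refcounts: pp0:1 pp1:2 pp2:1 pp3:1 pp4:1
Op 4: write(P1, v2, 174). refcount(pp2)=1 -> write in place. 5 ppages; refcounts: pp0:1 pp1:2 pp2:1 pp3:1 pp4:1
Op 5: read(P0, v0) -> 153. No state change.
Op 6: read(P1, v2) -> 174. No state change.
Op 7: fork(P0) -> P2. 5 ppages; refcounts: pp0:1 pp1:3 pp2:1 pp3:2 pp4:2
Op 8: fork(P1) -> P3. 5 ppages; refcounts: pp0:2 pp1:4 pp2:2 pp3:2 pp4:2

yes yes no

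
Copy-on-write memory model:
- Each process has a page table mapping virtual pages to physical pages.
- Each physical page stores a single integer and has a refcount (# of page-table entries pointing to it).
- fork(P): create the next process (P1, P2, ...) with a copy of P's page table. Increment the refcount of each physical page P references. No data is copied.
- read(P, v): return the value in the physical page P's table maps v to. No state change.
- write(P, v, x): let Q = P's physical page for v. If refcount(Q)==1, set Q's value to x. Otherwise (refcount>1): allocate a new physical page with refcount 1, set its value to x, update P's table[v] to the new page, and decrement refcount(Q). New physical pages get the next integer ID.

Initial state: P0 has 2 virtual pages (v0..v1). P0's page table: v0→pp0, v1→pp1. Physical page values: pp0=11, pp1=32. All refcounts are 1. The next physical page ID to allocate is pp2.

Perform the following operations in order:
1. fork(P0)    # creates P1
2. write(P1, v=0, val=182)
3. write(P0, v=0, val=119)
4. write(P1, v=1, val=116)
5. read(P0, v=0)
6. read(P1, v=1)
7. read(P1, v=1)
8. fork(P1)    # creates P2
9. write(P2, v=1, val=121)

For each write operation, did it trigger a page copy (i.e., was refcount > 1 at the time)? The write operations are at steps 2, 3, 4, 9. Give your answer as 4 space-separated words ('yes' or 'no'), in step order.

Op 1: fork(P0) -> P1. 2 ppages; refcounts: pp0:2 pp1:2
Op 2: write(P1, v0, 182). refcount(pp0)=2>1 -> COPY to pp2. 3 ppages; refcounts: pp0:1 pp1:2 pp2:1
Op 3: write(P0, v0, 119). refcount(pp0)=1 -> write in place. 3 ppages; refcounts: pp0:1 pp1:2 pp2:1
Op 4: write(P1, v1, 116). refcount(pp1)=2>1 -> COPY to pp3. 4 ppages; refcounts: pp0:1 pp1:1 pp2:1 pp3:1
Op 5: read(P0, v0) -> 119. No state change.
Op 6: read(P1, v1) -> 116. No state change.
Op 7: read(P1, v1) -> 116. No state change.
Op 8: fork(P1) -> P2. 4 ppages; refcounts: pp0:1 pp1:1 pp2:2 pp3:2
Op 9: write(P2, v1, 121). refcount(pp3)=2>1 -> COPY to pp4. 5 ppages; refcounts: pp0:1 pp1:1 pp2:2 pp3:1 pp4:1

yes no yes yes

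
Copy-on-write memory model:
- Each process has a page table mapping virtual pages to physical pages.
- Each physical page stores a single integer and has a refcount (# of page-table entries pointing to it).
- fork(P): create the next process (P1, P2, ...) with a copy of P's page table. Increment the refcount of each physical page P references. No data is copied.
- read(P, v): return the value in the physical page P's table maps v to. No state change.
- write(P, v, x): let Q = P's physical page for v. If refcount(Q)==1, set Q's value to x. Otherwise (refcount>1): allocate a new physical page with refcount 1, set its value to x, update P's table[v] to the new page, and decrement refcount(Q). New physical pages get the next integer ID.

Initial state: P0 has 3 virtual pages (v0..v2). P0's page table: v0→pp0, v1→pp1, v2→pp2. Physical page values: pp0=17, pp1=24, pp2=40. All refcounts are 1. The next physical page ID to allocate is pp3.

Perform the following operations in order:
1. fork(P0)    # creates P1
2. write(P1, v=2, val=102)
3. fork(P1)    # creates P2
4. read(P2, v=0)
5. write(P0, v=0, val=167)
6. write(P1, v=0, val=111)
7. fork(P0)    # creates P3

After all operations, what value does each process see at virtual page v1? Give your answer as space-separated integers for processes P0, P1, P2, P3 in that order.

Answer: 24 24 24 24

Derivation:
Op 1: fork(P0) -> P1. 3 ppages; refcounts: pp0:2 pp1:2 pp2:2
Op 2: write(P1, v2, 102). refcount(pp2)=2>1 -> COPY to pp3. 4 ppages; refcounts: pp0:2 pp1:2 pp2:1 pp3:1
Op 3: fork(P1) -> P2. 4 ppages; refcounts: pp0:3 pp1:3 pp2:1 pp3:2
Op 4: read(P2, v0) -> 17. No state change.
Op 5: write(P0, v0, 167). refcount(pp0)=3>1 -> COPY to pp4. 5 ppages; refcounts: pp0:2 pp1:3 pp2:1 pp3:2 pp4:1
Op 6: write(P1, v0, 111). refcount(pp0)=2>1 -> COPY to pp5. 6 ppages; refcounts: pp0:1 pp1:3 pp2:1 pp3:2 pp4:1 pp5:1
Op 7: fork(P0) -> P3. 6 ppages; refcounts: pp0:1 pp1:4 pp2:2 pp3:2 pp4:2 pp5:1
P0: v1 -> pp1 = 24
P1: v1 -> pp1 = 24
P2: v1 -> pp1 = 24
P3: v1 -> pp1 = 24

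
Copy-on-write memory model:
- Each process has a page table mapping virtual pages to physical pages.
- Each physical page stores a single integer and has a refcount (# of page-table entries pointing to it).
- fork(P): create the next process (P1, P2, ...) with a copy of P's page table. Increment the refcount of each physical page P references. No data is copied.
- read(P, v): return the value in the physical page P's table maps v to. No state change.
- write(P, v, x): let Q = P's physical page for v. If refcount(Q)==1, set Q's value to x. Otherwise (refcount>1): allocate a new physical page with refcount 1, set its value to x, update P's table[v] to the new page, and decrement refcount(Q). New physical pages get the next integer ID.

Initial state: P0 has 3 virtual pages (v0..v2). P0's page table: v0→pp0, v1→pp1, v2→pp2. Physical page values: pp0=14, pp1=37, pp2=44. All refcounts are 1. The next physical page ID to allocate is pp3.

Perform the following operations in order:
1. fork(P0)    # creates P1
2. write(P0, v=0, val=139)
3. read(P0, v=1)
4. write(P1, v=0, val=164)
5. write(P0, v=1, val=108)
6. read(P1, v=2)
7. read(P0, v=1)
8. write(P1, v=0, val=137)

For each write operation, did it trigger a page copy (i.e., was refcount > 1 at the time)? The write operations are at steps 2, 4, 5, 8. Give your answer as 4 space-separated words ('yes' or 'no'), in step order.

Op 1: fork(P0) -> P1. 3 ppages; refcounts: pp0:2 pp1:2 pp2:2
Op 2: write(P0, v0, 139). refcount(pp0)=2>1 -> COPY to pp3. 4 ppages; refcounts: pp0:1 pp1:2 pp2:2 pp3:1
Op 3: read(P0, v1) -> 37. No state change.
Op 4: write(P1, v0, 164). refcount(pp0)=1 -> write in place. 4 ppages; refcounts: pp0:1 pp1:2 pp2:2 pp3:1
Op 5: write(P0, v1, 108). refcount(pp1)=2>1 -> COPY to pp4. 5 ppages; refcounts: pp0:1 pp1:1 pp2:2 pp3:1 pp4:1
Op 6: read(P1, v2) -> 44. No state change.
Op 7: read(P0, v1) -> 108. No state change.
Op 8: write(P1, v0, 137). refcount(pp0)=1 -> write in place. 5 ppages; refcounts: pp0:1 pp1:1 pp2:2 pp3:1 pp4:1

yes no yes no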